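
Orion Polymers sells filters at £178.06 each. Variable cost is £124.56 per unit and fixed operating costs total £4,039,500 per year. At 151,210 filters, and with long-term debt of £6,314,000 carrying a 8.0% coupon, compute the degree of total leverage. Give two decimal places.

2.28

Contribution at this volume is 151,210 × £53.50 = £8,089,735.00.
EBIT = £8,089,735.00 − £4,039,500 = £4,050,235.00. Interest = £505,120.00, so EBIT − I = £3,545,115.00.
DCL = contribution ÷ (EBIT − I) = £8,089,735.00 ÷ £3,545,115.00 = 2.2819.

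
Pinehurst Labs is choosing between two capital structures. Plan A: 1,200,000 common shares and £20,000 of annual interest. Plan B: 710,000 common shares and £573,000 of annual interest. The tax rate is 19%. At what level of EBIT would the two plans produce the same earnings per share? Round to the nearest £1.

£1,374,286

At indifference, (EBIT − 20,000)(1 − t)/1,200,000 = (EBIT − 573,000)(1 − t)/710,000.
The (1 − t) factor cancels: (EBIT − 20,000) × 710,000 = (EBIT − 573,000) × 1,200,000.
EBIT × (1,200,000 − 710,000) = 573,000 × 1,200,000 − 20,000 × 710,000 = 673,400,000,000, so EBIT = 673,400,000,000 ÷ 490,000 = 1,374,285.71.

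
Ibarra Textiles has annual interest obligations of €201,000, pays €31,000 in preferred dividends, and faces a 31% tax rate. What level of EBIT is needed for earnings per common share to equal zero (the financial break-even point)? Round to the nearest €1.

€245,928

Preferred dividends are paid after tax, so their pre-tax equivalent is €31,000 ÷ (1 − 0.31) = €44,927.54.
Financial break-even EBIT = interest + D_p ÷ (1 − t) = €201,000 + €44,927.54 = €245,927.54.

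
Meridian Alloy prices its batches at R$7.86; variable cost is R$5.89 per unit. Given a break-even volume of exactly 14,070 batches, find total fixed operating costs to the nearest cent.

Unit CM = price − variable cost = R$7.86 − R$5.89 = R$1.97.
Since BE = FC / CM, FC = 14,070 × R$1.97 = R$27,717.90.

R$27,717.90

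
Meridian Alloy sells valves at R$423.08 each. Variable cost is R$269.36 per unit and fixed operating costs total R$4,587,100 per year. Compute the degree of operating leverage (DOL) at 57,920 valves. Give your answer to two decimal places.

Total contribution margin = 57,920 × R$153.72 = R$8,903,462.40.
Subtracting fixed costs: EBIT = R$8,903,462.40 − R$4,587,100 = R$4,316,362.40.
DOL = contribution ÷ EBIT = R$8,903,462.40 ÷ R$4,316,362.40 = 2.0627.

2.06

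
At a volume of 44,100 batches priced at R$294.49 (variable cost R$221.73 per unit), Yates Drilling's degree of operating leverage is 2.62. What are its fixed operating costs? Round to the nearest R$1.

Contribution at this volume is 44,100 × R$72.76 = R$3,208,716.00.
DOL = contribution / EBIT, so EBIT = R$3,208,716.00 / 2.62 = R$1,224,700.76.
Fixed costs = CM − EBIT = R$3,208,716.00 − R$1,224,700.76 = R$1,984,015.

R$1,984,015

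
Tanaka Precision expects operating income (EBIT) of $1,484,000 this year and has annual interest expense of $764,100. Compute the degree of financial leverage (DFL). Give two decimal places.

2.06

Interest = $764,100.00.
DFL = EBIT ÷ (EBIT − I) = $1,484,000 ÷ ($1,484,000 − $764,100.00) = $1,484,000 ÷ $719,900.00 = 2.0614.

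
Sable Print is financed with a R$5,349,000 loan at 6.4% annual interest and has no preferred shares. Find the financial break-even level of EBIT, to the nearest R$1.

Annual interest = 6.4% × R$5,349,000 = R$342,336.00.
Without preferred stock the financial break-even is simply EBIT = interest = R$342,336.00.

R$342,336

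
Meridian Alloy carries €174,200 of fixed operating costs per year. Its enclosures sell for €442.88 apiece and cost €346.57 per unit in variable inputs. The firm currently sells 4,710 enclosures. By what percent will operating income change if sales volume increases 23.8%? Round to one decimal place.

At 4,710 units, contribution = 4,710 × €96.31 = €453,620.10.
EBIT = €453,620.10 − €174,200 = €279,420.10.
Degree of operating leverage = €453,620.10 / €279,420.10 = 1.6234.
Operating income changes by 1.6234 × +23.8% = +38.6%.

+38.6%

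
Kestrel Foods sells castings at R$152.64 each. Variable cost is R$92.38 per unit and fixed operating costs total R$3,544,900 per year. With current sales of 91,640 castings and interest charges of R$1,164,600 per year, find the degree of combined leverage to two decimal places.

6.79

At 91,640 units, contribution = 91,640 × R$60.26 = R$5,522,226.40.
Operating income = contribution − fixed costs = R$5,522,226.40 − R$3,544,900 = R$1,977,326.40. Interest = R$1,164,600.00, so EBIT − I = R$812,726.40.
Degree of total leverage = total CM / (EBIT − interest) = R$5,522,226.40 / R$812,726.40 = 6.7947.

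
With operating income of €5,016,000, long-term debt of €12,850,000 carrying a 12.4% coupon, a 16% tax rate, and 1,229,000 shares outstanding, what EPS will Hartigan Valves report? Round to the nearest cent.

Interest = €1,593,400.00, so EBT = €5,016,000 − €1,593,400.00 = €3,422,600.00.
After tax at 16%: net income = €3,422,600.00 × 0.84 = €2,874,984.00.
Per share: €2,874,984.00 / 1,229,000 shares = €2.34.

€2.34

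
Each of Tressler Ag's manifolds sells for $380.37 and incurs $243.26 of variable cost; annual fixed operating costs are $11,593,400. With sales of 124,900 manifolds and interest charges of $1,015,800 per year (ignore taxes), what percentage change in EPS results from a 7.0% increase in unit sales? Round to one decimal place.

At 124,900 units, contribution = 124,900 × $137.11 = $17,125,039.00.
Subtracting fixed costs: EBIT = $17,125,039.00 − $11,593,400 = $5,531,639.00.
Interest = $1,015,800.00, so EBIT − I = $4,515,839.00.
Degree of combined leverage = contribution ÷ (EBIT − I) = $17,125,039.00 ÷ $4,515,839.00 = 3.7922.
%ΔEPS = DCL × %ΔSales = 3.7922 × +7.0% = +26.5%.

+26.5%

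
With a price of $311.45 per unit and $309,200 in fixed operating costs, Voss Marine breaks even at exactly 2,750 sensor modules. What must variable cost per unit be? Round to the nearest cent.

At break-even, FC = Q × (P − VC), so P − VC = $309,200 ÷ 2,750 = $112.4364.
Variable cost per unit = $311.45 − $112.4364 = $199.01.

$199.01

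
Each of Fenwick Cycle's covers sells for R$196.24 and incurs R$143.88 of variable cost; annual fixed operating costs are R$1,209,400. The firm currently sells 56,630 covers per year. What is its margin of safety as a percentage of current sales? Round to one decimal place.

59.2%

Each unit contributes R$196.24 − R$143.88 = R$52.36. Break-even units = R$1,209,400 ÷ R$52.36 = 23,097.78; break-even revenue = 23,097.78 × R$196.24 = R$4,532,709.24.
Actual sales revenue = 56,630 × R$196.24 = R$11,113,071.20.
Margin of safety = (R$11,113,071.20 − R$4,532,709.24) ÷ R$11,113,071.20 = 59.2%.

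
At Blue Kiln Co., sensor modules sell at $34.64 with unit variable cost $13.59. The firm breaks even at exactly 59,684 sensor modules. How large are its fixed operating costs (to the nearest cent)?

$1,256,348.20

Unit CM = price − variable cost = $34.64 − $13.59 = $21.05.
Since BE = FC / CM, FC = 59,684 × $21.05 = $1,256,348.20.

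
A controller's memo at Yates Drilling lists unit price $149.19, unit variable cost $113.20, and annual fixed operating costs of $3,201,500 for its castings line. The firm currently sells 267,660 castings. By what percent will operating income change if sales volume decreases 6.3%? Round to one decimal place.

At 267,660 units, contribution = 267,660 × $35.99 = $9,633,083.40.
Subtracting fixed costs: EBIT = $9,633,083.40 − $3,201,500 = $6,431,583.40.
Degree of operating leverage = $9,633,083.40 / $6,431,583.40 = 1.4978.
So EBIT moves 1.4978 × (-6.3%) = -9.4%.

-9.4%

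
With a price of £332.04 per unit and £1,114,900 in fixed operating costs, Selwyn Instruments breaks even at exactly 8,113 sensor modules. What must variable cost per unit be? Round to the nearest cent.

£194.62

At break-even, FC = Q × (P − VC), so P − VC = £1,114,900 ÷ 8,113 = £137.4214.
Variable cost per unit = £332.04 − £137.4214 = £194.62.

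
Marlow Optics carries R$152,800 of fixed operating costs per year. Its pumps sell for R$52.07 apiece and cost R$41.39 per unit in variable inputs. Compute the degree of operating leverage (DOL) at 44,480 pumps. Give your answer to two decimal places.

Total contribution margin = 44,480 × R$10.68 = R$475,046.40.
Operating income = contribution − fixed costs = R$475,046.40 − R$152,800 = R$322,246.40.
Degree of operating leverage = R$475,046.40 / R$322,246.40 = 1.4742.

1.47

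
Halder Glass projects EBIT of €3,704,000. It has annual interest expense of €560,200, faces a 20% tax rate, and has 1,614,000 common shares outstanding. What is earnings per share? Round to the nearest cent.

€1.56

Pre-tax income = €3,704,000 − €560,200.00 = €3,143,800.00.
Net income = €3,143,800.00 × (1 − 0.20) = €2,515,040.00.
EPS = €2,515,040.00 ÷ 1,614,000 = €1.56.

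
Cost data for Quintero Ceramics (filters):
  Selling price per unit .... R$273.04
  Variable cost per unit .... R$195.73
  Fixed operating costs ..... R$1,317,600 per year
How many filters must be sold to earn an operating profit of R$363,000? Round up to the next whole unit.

21,739 filters

Unit CM = price − variable cost = R$273.04 − R$195.73 = R$77.31.
Required volume = (fixed costs + target profit) ÷ CM = (R$1,317,600 + R$363,000) ÷ R$77.31 = 21,738.46, so 21,739 filters.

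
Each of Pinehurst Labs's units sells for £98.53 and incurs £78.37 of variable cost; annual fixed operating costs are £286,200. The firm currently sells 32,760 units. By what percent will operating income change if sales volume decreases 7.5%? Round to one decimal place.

Contribution at this volume is 32,760 × £20.16 = £660,441.60.
Subtracting fixed costs: EBIT = £660,441.60 − £286,200 = £374,241.60.
So DOL = total CM / EBIT = £660,441.60 / £374,241.60 = 1.7647.
Operating income changes by 1.7647 × -7.5% = -13.2%.

-13.2%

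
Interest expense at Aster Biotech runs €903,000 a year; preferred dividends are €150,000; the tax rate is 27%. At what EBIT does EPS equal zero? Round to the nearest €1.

Grossing the preferred dividend up to pre-tax terms: €150,000 / (1 − 0.27) = €205,479.45.
Financial break-even EBIT = interest + D_p ÷ (1 − t) = €903,000 + €205,479.45 = €1,108,479.45.

€1,108,479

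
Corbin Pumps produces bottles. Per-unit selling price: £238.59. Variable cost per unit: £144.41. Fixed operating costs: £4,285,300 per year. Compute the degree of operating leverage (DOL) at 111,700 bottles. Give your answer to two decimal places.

1.69

At 111,700 units, contribution = 111,700 × £94.18 = £10,519,906.00.
Subtracting fixed costs: EBIT = £10,519,906.00 − £4,285,300 = £6,234,606.00.
So DOL = total CM / EBIT = £10,519,906.00 / £6,234,606.00 = 1.6873.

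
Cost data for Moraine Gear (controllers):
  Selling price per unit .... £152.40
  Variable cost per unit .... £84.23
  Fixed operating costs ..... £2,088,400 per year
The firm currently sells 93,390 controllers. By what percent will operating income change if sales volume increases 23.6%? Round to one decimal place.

+35.1%

Contribution at this volume is 93,390 × £68.17 = £6,366,396.30.
Subtracting fixed costs: EBIT = £6,366,396.30 − £2,088,400 = £4,277,996.30.
DOL = contribution ÷ EBIT = £6,366,396.30 ÷ £4,277,996.30 = 1.4882.
So EBIT moves 1.4882 × (+23.6%) = +35.1%.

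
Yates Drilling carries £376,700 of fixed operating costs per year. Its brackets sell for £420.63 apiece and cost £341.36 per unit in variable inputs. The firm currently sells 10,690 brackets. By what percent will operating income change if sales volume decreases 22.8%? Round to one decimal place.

Contribution at this volume is 10,690 × £79.27 = £847,396.30.
EBIT = £847,396.30 − £376,700 = £470,696.30.
DOL = contribution ÷ EBIT = £847,396.30 ÷ £470,696.30 = 1.8003.
So EBIT moves 1.8003 × (-22.8%) = -41.0%.

-41.0%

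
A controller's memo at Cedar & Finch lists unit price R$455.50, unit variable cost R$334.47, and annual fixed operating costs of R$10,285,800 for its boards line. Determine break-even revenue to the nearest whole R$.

Contribution margin per unit = R$455.50 − R$334.47 = R$121.03, a CM ratio of R$121.03 ÷ R$455.50 = 0.2657.
Break-even sales = FC ÷ CM ratio = R$10,285,800 × R$455.50 / R$121.03 = R$38,710,914.

R$38,710,914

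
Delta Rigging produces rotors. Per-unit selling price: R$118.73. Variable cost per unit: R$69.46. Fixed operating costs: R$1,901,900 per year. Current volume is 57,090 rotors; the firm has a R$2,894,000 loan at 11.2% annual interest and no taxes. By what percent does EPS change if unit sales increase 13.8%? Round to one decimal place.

Contribution at this volume is 57,090 × R$49.27 = R$2,812,824.30.
EBIT = R$2,812,824.30 − R$1,901,900 = R$910,924.30.
Interest = R$324,128.00, so EBIT − I = R$586,796.30.
Degree of combined leverage = contribution ÷ (EBIT − I) = R$2,812,824.30 ÷ R$586,796.30 = 4.7935.
EPS therefore changes by 4.7935 × (+13.8%) = +66.2%.

+66.2%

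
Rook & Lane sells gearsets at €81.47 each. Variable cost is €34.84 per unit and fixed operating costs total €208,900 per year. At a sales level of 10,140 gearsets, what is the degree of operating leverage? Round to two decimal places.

1.79

At 10,140 units, contribution = 10,140 × €46.63 = €472,828.20.
Operating income = contribution − fixed costs = €472,828.20 − €208,900 = €263,928.20.
DOL = contribution ÷ EBIT = €472,828.20 ÷ €263,928.20 = 1.7915.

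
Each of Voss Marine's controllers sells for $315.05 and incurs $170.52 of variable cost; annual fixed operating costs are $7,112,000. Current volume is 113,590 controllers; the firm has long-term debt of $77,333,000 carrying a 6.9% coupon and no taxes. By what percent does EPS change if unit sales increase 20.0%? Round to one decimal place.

+82.7%

Contribution at this volume is 113,590 × $144.53 = $16,417,162.70.
Subtracting fixed costs: EBIT = $16,417,162.70 − $7,112,000 = $9,305,162.70.
Interest = $5,335,977.00, so EBIT − I = $3,969,185.70.
Degree of combined leverage = contribution ÷ (EBIT − I) = $16,417,162.70 ÷ $3,969,185.70 = 4.1362.
%ΔEPS = DCL × %ΔSales = 4.1362 × +20.0% = +82.7%.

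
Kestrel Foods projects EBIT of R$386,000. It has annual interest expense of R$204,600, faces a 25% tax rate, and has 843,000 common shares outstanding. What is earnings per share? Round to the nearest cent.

Interest = R$204,600.00, so EBT = R$386,000 − R$204,600.00 = R$181,400.00.
After tax at 25%: net income = R$181,400.00 × 0.75 = R$136,050.00.
Per share: R$136,050.00 / 843,000 shares = R$0.16.

R$0.16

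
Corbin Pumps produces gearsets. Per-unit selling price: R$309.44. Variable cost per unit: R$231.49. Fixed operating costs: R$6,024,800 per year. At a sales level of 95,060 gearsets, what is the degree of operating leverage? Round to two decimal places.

5.35

Contribution at this volume is 95,060 × R$77.95 = R$7,409,927.00.
EBIT = R$7,409,927.00 − R$6,024,800 = R$1,385,127.00.
DOL = contribution ÷ EBIT = R$7,409,927.00 ÷ R$1,385,127.00 = 5.3496.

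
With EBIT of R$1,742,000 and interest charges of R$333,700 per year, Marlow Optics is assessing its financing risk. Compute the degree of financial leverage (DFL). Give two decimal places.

1.24

Annual interest charges come to R$333,700.00.
DFL = EBIT ÷ (EBIT − I) = R$1,742,000 ÷ (R$1,742,000 − R$333,700.00) = R$1,742,000 ÷ R$1,408,300.00 = 1.2370.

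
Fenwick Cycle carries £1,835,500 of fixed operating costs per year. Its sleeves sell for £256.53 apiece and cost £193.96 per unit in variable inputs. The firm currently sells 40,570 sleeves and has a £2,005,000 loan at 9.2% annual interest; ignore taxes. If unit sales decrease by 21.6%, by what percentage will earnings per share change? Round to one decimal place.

Total contribution margin = 40,570 × £62.57 = £2,538,464.90.
EBIT = £2,538,464.90 − £1,835,500 = £702,964.90.
Interest = £184,460.00, so EBIT − I = £518,504.90.
DCL = total CM / (EBIT − I) = £2,538,464.90 / £518,504.90 = 4.8957.
EPS therefore changes by 4.8957 × (-21.6%) = -105.7%.

-105.7%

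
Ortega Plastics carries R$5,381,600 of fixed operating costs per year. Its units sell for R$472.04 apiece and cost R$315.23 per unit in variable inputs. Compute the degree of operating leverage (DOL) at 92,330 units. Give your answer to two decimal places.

At 92,330 units, contribution = 92,330 × R$156.81 = R$14,478,267.30.
Operating income = contribution − fixed costs = R$14,478,267.30 − R$5,381,600 = R$9,096,667.30.
So DOL = total CM / EBIT = R$14,478,267.30 / R$9,096,667.30 = 1.5916.

1.59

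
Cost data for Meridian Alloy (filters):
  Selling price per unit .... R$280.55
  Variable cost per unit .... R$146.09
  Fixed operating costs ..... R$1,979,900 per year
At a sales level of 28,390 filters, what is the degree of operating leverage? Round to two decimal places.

2.08

At 28,390 units, contribution = 28,390 × R$134.46 = R$3,817,319.40.
Subtracting fixed costs: EBIT = R$3,817,319.40 − R$1,979,900 = R$1,837,419.40.
Degree of operating leverage = R$3,817,319.40 / R$1,837,419.40 = 2.0775.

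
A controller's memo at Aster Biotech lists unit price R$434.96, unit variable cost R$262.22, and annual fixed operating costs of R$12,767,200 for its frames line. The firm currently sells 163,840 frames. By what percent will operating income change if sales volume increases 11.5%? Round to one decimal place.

Contribution at this volume is 163,840 × R$172.74 = R$28,301,721.60.
Subtracting fixed costs: EBIT = R$28,301,721.60 − R$12,767,200 = R$15,534,521.60.
DOL = contribution ÷ EBIT = R$28,301,721.60 ÷ R$15,534,521.60 = 1.8219.
%ΔEBIT = DOL × %ΔSales = 1.8219 × +11.5% = +21.0%.

+21.0%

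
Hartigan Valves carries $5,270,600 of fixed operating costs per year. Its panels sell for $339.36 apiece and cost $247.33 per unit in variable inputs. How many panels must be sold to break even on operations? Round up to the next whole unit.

Each unit contributes $339.36 − $247.33 = $92.03.
Break-even volume = fixed costs ÷ CM per unit = $5,270,600 ÷ $92.03 = 57,270.46, so 57,271 panels.

57,271 panels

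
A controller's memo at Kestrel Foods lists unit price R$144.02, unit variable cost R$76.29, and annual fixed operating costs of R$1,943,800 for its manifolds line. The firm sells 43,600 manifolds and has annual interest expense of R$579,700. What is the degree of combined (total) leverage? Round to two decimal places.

Contribution at this volume is 43,600 × R$67.73 = R$2,953,028.00.
Operating income = contribution − fixed costs = R$2,953,028.00 − R$1,943,800 = R$1,009,228.00. Interest = R$579,700.00, so EBIT − I = R$429,528.00.
DCL = contribution ÷ (EBIT − I) = R$2,953,028.00 ÷ R$429,528.00 = 6.8751.

6.88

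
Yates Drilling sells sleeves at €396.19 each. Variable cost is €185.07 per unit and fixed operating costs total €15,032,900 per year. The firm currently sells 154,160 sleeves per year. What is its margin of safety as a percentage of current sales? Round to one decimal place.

Contribution margin per unit = €396.19 − €185.07 = €211.12. Break-even units = €15,032,900 ÷ €211.12 = 71,205.48; break-even revenue = 71,205.48 × €396.19 = €28,210,897.36.
Current sales = 154,160 × €396.19 = €61,076,650.40.
Margin of safety = (€61,076,650.40 − €28,210,897.36) ÷ €61,076,650.40 = 53.8%.

53.8%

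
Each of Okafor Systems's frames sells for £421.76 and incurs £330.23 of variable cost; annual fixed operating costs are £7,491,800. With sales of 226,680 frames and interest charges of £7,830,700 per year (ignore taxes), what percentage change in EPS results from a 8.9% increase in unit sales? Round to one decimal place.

Contribution at this volume is 226,680 × £91.53 = £20,748,020.40.
EBIT = £20,748,020.40 − £7,491,800 = £13,256,220.40.
After interest of £7,830,700.00, pre-tax earnings = £5,425,520.40.
Degree of combined leverage = contribution ÷ (EBIT − I) = £20,748,020.40 ÷ £5,425,520.40 = 3.8242.
%ΔEPS = DCL × %ΔSales = 3.8242 × +8.9% = +34.0%.

+34.0%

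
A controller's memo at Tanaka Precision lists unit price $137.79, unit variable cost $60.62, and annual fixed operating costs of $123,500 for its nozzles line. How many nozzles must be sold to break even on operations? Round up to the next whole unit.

1,601 nozzles

Each unit contributes $137.79 − $60.62 = $77.17.
Units to break even: $123,500 ÷ $77.17 = 1,600.36, rounded up to 1,601.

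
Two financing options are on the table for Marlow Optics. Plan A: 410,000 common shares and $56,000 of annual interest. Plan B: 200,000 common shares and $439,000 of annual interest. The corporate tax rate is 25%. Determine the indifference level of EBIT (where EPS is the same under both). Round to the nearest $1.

$803,762

At indifference, (EBIT − 56,000)(1 − t)/410,000 = (EBIT − 439,000)(1 − t)/200,000.
The (1 − t) factor cancels: (EBIT − 56,000) × 200,000 = (EBIT − 439,000) × 410,000.
EBIT × (410,000 − 200,000) = 439,000 × 410,000 − 56,000 × 200,000 = 168,790,000,000, so EBIT = 168,790,000,000 ÷ 210,000 = 803,761.90.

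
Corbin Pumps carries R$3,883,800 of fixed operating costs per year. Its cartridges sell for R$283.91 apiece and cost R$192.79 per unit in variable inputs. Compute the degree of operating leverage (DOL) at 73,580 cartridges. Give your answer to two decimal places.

At 73,580 units, contribution = 73,580 × R$91.12 = R$6,704,609.60.
Operating income = contribution − fixed costs = R$6,704,609.60 − R$3,883,800 = R$2,820,809.60.
DOL = contribution ÷ EBIT = R$6,704,609.60 ÷ R$2,820,809.60 = 2.3768.

2.38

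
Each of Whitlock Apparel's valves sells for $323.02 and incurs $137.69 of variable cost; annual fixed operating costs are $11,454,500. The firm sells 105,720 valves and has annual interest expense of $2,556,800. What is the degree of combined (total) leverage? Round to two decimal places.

At 105,720 units, contribution = 105,720 × $185.33 = $19,593,087.60.
Subtracting fixed costs: EBIT = $19,593,087.60 − $11,454,500 = $8,138,587.60. Interest = $2,556,800.00, so EBIT − I = $5,581,787.60.
DCL = contribution ÷ (EBIT − I) = $19,593,087.60 ÷ $5,581,787.60 = 3.5102.

3.51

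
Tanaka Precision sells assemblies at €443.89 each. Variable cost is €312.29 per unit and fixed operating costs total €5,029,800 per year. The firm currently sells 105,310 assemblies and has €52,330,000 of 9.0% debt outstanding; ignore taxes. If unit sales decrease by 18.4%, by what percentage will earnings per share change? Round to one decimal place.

Total contribution margin = 105,310 × €131.60 = €13,858,796.00.
EBIT = €13,858,796.00 − €5,029,800 = €8,828,996.00.
Interest = €4,709,700.00, so EBIT − I = €4,119,296.00.
Degree of combined leverage = contribution ÷ (EBIT − I) = €13,858,796.00 ÷ €4,119,296.00 = 3.3644.
EPS therefore changes by 3.3644 × (-18.4%) = -61.9%.

-61.9%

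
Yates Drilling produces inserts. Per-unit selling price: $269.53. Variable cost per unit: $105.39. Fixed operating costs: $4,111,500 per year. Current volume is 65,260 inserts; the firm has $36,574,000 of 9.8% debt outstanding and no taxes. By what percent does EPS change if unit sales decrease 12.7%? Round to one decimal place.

-45.1%

Total contribution margin = 65,260 × $164.14 = $10,711,776.40.
Subtracting fixed costs: EBIT = $10,711,776.40 − $4,111,500 = $6,600,276.40.
Interest = $3,584,252.00, so EBIT − I = $3,016,024.40.
Degree of combined leverage = contribution ÷ (EBIT − I) = $10,711,776.40 ÷ $3,016,024.40 = 3.5516.
%ΔEPS = DCL × %ΔSales = 3.5516 × -12.7% = -45.1%.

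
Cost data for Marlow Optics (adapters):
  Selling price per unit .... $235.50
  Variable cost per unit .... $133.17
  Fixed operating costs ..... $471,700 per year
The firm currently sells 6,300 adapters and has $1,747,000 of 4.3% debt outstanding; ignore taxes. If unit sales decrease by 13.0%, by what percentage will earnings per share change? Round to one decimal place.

At 6,300 units, contribution = 6,300 × $102.33 = $644,679.00.
Operating income = contribution − fixed costs = $644,679.00 − $471,700 = $172,979.00.
Interest = $75,121.00, so EBIT − I = $97,858.00.
Degree of combined leverage = contribution ÷ (EBIT − I) = $644,679.00 ÷ $97,858.00 = 6.5879.
EPS therefore changes by 6.5879 × (-13.0%) = -85.6%.

-85.6%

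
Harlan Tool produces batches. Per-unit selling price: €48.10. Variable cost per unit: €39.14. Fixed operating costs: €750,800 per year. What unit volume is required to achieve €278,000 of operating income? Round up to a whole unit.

Contribution margin per unit = €48.10 − €39.14 = €8.96.
Units = (FC + target) / CM = (€750,800 + €278,000) / €8.96 = 114,821.43, so 114,822 batches.

114,822 batches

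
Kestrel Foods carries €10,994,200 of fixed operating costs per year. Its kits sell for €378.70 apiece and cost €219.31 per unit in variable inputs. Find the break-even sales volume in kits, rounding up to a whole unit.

Each unit contributes €378.70 − €219.31 = €159.39.
Break-even volume = fixed costs ÷ CM per unit = €10,994,200 ÷ €159.39 = 68,976.72, so 68,977 kits.

68,977 kits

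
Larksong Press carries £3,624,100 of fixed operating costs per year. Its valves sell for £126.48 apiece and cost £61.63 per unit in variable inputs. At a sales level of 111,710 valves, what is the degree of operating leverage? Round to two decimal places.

2.00

Total contribution margin = 111,710 × £64.85 = £7,244,393.50.
Operating income = contribution − fixed costs = £7,244,393.50 − £3,624,100 = £3,620,293.50.
So DOL = total CM / EBIT = £7,244,393.50 / £3,620,293.50 = 2.0011.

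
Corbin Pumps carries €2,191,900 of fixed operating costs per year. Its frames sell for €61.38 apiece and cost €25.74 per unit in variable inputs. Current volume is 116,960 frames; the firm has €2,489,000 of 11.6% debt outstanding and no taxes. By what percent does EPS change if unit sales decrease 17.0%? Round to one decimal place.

-42.0%

Contribution at this volume is 116,960 × €35.64 = €4,168,454.40.
EBIT = €4,168,454.40 − €2,191,900 = €1,976,554.40.
Interest = €288,724.00, so EBIT − I = €1,687,830.40.
DCL = total CM / (EBIT − I) = €4,168,454.40 / €1,687,830.40 = 2.4697.
%ΔEPS = DCL × %ΔSales = 2.4697 × -17.0% = -42.0%.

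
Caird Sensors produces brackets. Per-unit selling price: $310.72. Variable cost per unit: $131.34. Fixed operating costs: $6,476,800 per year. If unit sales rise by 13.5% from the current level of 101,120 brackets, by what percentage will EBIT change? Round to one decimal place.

+21.0%

At 101,120 units, contribution = 101,120 × $179.38 = $18,138,905.60.
Operating income = contribution − fixed costs = $18,138,905.60 − $6,476,800 = $11,662,105.60.
So DOL = total CM / EBIT = $18,138,905.60 / $11,662,105.60 = 1.5554.
%ΔEBIT = DOL × %ΔSales = 1.5554 × +13.5% = +21.0%.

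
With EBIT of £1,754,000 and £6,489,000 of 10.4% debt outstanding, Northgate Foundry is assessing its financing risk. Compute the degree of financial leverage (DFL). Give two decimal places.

Annual interest charges come to £674,856.00.
Degree of financial leverage = EBIT / (EBIT − interest) = £1,754,000 / £1,079,144.00 = 1.6254.

1.63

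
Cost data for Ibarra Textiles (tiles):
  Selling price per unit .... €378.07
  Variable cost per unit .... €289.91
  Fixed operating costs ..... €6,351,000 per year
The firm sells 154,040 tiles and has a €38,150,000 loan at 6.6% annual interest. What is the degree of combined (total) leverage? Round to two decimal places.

2.88

At 154,040 units, contribution = 154,040 × €88.16 = €13,580,166.40.
Operating income = contribution − fixed costs = €13,580,166.40 − €6,351,000 = €7,229,166.40. Interest = €2,517,900.00, so EBIT − I = €4,711,266.40.
DCL = contribution ÷ (EBIT − I) = €13,580,166.40 ÷ €4,711,266.40 = 2.8825.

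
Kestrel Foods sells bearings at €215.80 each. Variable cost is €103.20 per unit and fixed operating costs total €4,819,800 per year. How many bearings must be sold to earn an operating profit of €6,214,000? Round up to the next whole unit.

97,992 bearings

Unit CM = price − variable cost = €215.80 − €103.20 = €112.60.
Required volume = (fixed costs + target profit) ÷ CM = (€4,819,800 + €6,214,000) ÷ €112.60 = 97,991.12, so 97,992 bearings.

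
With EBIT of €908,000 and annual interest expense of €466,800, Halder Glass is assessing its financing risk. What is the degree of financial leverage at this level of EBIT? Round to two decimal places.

Annual interest charges come to €466,800.00.
Degree of financial leverage = EBIT / (EBIT − interest) = €908,000 / €441,200.00 = 2.0580.

2.06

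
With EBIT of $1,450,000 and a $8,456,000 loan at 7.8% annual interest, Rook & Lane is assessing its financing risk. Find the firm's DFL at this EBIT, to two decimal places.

1.83

Interest = $659,568.00.
DFL = EBIT ÷ (EBIT − I) = $1,450,000 ÷ ($1,450,000 − $659,568.00) = $1,450,000 ÷ $790,432.00 = 1.8344.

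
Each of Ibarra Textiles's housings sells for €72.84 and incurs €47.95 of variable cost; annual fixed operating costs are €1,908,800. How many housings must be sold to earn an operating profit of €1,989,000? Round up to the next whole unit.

156,602 housings

Each unit contributes €72.84 − €47.95 = €24.89.
Units = (FC + target) / CM = (€1,908,800 + €1,989,000) / €24.89 = 156,601.04, so 156,602 housings.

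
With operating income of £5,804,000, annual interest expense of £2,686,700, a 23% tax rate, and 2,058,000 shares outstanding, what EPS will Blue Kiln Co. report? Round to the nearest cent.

£1.17

Interest = £2,686,700.00, so EBT = £5,804,000 − £2,686,700.00 = £3,117,300.00.
After tax at 23%: net income = £3,117,300.00 × 0.77 = £2,400,321.00.
Per share: £2,400,321.00 / 2,058,000 shares = £1.17.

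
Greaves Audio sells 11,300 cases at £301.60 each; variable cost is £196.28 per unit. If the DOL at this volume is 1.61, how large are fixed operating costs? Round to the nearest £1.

Contribution at this volume is 11,300 × £105.32 = £1,190,116.00.
Since DOL = CM ÷ EBIT, EBIT = £1,190,116.00 ÷ 1.61 = £739,202.48.
Fixed costs = CM − EBIT = £1,190,116.00 − £739,202.48 = £450,914.

£450,914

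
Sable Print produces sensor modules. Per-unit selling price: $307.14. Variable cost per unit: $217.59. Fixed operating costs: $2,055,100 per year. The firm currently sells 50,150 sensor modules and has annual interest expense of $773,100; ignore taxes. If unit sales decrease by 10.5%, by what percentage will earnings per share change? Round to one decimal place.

-28.4%

Total contribution margin = 50,150 × $89.55 = $4,490,932.50.
Operating income = contribution − fixed costs = $4,490,932.50 − $2,055,100 = $2,435,832.50.
After interest of $773,100.00, pre-tax earnings = $1,662,732.50.
Degree of combined leverage = contribution ÷ (EBIT − I) = $4,490,932.50 ÷ $1,662,732.50 = 2.7009.
EPS therefore changes by 2.7009 × (-10.5%) = -28.4%.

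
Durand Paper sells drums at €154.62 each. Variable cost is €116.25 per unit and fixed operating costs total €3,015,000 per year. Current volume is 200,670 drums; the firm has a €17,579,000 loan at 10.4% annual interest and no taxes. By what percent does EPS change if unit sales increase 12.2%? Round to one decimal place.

Contribution at this volume is 200,670 × €38.37 = €7,699,707.90.
Operating income = contribution − fixed costs = €7,699,707.90 − €3,015,000 = €4,684,707.90.
Interest = €1,828,216.00, so EBIT − I = €2,856,491.90.
Degree of combined leverage = contribution ÷ (EBIT − I) = €7,699,707.90 ÷ €2,856,491.90 = 2.6955.
%ΔEPS = DCL × %ΔSales = 2.6955 × +12.2% = +32.9%.

+32.9%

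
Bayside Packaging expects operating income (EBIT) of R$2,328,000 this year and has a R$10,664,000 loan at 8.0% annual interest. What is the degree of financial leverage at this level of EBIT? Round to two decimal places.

1.58

Annual interest charges come to R$853,120.00.
Degree of financial leverage = EBIT / (EBIT − interest) = R$2,328,000 / R$1,474,880.00 = 1.5784.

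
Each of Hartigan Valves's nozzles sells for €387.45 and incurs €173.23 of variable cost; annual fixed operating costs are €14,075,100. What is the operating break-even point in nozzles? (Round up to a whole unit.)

65,704 nozzles

Contribution margin per unit = €387.45 − €173.23 = €214.22.
Units to break even: €14,075,100 ÷ €214.22 = 65,703.95, rounded up to 65,704.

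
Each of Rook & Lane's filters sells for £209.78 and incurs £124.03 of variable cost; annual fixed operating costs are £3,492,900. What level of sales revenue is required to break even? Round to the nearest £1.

£8,545,079

Contribution margin per unit = £209.78 − £124.03 = £85.75, a CM ratio of £85.75 ÷ £209.78 = 0.4088.
Break-even sales = FC ÷ CM ratio = £3,492,900 × £209.78 / £85.75 = £8,545,079.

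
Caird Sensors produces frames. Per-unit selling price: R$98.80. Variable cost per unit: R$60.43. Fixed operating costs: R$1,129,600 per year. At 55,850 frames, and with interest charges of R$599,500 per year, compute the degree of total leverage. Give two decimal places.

5.18

At 55,850 units, contribution = 55,850 × R$38.37 = R$2,142,964.50.
EBIT = R$2,142,964.50 − R$1,129,600 = R$1,013,364.50. Interest = R$599,500.00, so EBIT − I = R$413,864.50.
Degree of total leverage = total CM / (EBIT − interest) = R$2,142,964.50 / R$413,864.50 = 5.1779.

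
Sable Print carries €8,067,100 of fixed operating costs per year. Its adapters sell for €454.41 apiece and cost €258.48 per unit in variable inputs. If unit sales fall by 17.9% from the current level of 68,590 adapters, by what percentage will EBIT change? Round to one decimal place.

At 68,590 units, contribution = 68,590 × €195.93 = €13,438,838.70.
Operating income = contribution − fixed costs = €13,438,838.70 − €8,067,100 = €5,371,738.70.
So DOL = total CM / EBIT = €13,438,838.70 / €5,371,738.70 = 2.5018.
Operating income changes by 2.5018 × -17.9% = -44.8%.

-44.8%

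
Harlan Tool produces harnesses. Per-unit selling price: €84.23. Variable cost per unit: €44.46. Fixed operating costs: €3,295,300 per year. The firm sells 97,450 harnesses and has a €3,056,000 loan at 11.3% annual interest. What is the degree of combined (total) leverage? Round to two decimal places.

16.49

At 97,450 units, contribution = 97,450 × €39.77 = €3,875,586.50.
Subtracting fixed costs: EBIT = €3,875,586.50 − €3,295,300 = €580,286.50. Interest = €345,328.00, so EBIT − I = €234,958.50.
Degree of total leverage = total CM / (EBIT − interest) = €3,875,586.50 / €234,958.50 = 16.4948.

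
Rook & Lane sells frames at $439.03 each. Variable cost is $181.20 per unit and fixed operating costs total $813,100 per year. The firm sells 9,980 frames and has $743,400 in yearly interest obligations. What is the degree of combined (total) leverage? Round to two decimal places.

At 9,980 units, contribution = 9,980 × $257.83 = $2,573,143.40.
Operating income = contribution − fixed costs = $2,573,143.40 − $813,100 = $1,760,043.40. Interest = $743,400.00, so EBIT − I = $1,016,643.40.
Degree of total leverage = total CM / (EBIT − interest) = $2,573,143.40 / $1,016,643.40 = 2.5310.

2.53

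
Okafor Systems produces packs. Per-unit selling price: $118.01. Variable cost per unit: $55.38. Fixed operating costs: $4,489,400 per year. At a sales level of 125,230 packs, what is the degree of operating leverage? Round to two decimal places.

Contribution at this volume is 125,230 × $62.63 = $7,843,154.90.
EBIT = $7,843,154.90 − $4,489,400 = $3,353,754.90.
DOL = contribution ÷ EBIT = $7,843,154.90 ÷ $3,353,754.90 = 2.3386.

2.34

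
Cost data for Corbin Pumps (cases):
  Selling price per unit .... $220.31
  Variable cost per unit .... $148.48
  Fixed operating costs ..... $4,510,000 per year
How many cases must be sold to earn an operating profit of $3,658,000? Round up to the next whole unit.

Unit CM = price − variable cost = $220.31 − $148.48 = $71.83.
Need Q such that Q × $71.83 − $4,510,000 = $3,658,000, i.e. Q = $8,168,000 / $71.83 = 113,712.93 → 113,713.

113,713 cases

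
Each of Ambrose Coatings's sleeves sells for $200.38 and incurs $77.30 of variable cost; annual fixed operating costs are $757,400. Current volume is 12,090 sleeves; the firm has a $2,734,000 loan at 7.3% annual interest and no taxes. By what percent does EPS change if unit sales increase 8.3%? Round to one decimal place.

Total contribution margin = 12,090 × $123.08 = $1,488,037.20.
EBIT = $1,488,037.20 − $757,400 = $730,637.20.
After interest of $199,582.00, pre-tax earnings = $531,055.20.
DCL = total CM / (EBIT − I) = $1,488,037.20 / $531,055.20 = 2.8020.
%ΔEPS = DCL × %ΔSales = 2.8020 × +8.3% = +23.3%.

+23.3%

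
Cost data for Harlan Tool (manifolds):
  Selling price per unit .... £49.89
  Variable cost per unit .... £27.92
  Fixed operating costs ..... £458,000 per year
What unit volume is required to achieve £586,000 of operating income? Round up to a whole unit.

Unit CM = price − variable cost = £49.89 − £27.92 = £21.97.
Required volume = (fixed costs + target profit) ÷ CM = (£458,000 + £586,000) ÷ £21.97 = 47,519.34, so 47,520 manifolds.

47,520 manifolds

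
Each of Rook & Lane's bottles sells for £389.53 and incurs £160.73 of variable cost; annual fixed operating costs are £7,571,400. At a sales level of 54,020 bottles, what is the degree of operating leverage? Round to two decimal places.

At 54,020 units, contribution = 54,020 × £228.80 = £12,359,776.00.
Operating income = contribution − fixed costs = £12,359,776.00 − £7,571,400 = £4,788,376.00.
So DOL = total CM / EBIT = £12,359,776.00 / £4,788,376.00 = 2.5812.

2.58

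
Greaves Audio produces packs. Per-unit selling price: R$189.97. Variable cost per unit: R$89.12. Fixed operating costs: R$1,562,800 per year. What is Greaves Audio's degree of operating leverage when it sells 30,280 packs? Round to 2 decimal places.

2.05

Total contribution margin = 30,280 × R$100.85 = R$3,053,738.00.
Operating income = contribution − fixed costs = R$3,053,738.00 − R$1,562,800 = R$1,490,938.00.
So DOL = total CM / EBIT = R$3,053,738.00 / R$1,490,938.00 = 2.0482.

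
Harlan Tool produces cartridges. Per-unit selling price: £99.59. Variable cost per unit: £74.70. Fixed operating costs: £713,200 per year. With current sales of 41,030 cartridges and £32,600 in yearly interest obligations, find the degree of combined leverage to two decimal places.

3.71

Total contribution margin = 41,030 × £24.89 = £1,021,236.70.
Operating income = contribution − fixed costs = £1,021,236.70 − £713,200 = £308,036.70. Interest = £32,600.00, so EBIT − I = £275,436.70.
Degree of total leverage = total CM / (EBIT − interest) = £1,021,236.70 / £275,436.70 = 3.7077.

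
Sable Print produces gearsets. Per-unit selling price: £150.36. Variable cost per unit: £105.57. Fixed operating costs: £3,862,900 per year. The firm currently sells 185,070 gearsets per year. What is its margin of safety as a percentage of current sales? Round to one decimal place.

Unit CM = price − variable cost = £150.36 − £105.57 = £44.79. Break-even units = £3,862,900 ÷ £44.79 = 86,244.70; break-even revenue = 86,244.70 × £150.36 = £12,967,752.71.
Actual sales revenue = 185,070 × £150.36 = £27,827,125.20.
Margin of safety = (£27,827,125.20 − £12,967,752.71) ÷ £27,827,125.20 = 53.4%.

53.4%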